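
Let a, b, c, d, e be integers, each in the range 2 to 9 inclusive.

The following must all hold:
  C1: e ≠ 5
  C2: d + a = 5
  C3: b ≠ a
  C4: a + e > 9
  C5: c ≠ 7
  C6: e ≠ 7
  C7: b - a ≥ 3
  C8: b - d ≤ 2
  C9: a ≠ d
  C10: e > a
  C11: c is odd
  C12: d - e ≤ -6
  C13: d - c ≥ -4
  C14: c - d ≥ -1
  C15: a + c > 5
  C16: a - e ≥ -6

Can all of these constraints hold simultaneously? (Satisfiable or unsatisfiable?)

Constraints 7, 8, 12, and 16 give e − d ≥ 6, d − b ≥ -2, b − a ≥ 3, a − e ≥ -6.
Adding all 4 inequalities: the left sides telescope to 0, and the right sides sum to 6 + (-2) + 3 + (-6) = 1. So 0 ≥ 1, which is false.

Unsatisfiable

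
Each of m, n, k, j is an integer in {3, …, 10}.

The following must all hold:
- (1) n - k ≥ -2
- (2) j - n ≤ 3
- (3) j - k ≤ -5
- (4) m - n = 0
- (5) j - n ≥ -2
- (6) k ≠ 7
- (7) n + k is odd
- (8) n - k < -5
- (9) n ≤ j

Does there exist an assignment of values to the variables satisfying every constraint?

Constraints 1, 3, and 5 give k − j ≥ 5, j − n ≥ -2, n − k ≥ -2.
Adding all 3 inequalities: the left sides telescope to 0, and the right sides sum to 5 + (-2) + (-2) = 1. So 0 ≥ 1, which is false.

Unsatisfiable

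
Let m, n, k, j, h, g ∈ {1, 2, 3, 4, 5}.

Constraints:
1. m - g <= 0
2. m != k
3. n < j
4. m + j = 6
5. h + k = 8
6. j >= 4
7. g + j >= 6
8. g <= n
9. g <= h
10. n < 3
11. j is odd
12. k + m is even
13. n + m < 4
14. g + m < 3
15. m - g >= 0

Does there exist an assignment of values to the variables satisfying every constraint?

Satisfiable

The assignment m = 1, n = 1, k = 5, j = 5, h = 3, g = 1 works:
  constraint 1 holds since m - g = 0.
  constraint 4 holds since m + j = 6.
  constraint 5 holds since h + k = 8.
The rest check out directly.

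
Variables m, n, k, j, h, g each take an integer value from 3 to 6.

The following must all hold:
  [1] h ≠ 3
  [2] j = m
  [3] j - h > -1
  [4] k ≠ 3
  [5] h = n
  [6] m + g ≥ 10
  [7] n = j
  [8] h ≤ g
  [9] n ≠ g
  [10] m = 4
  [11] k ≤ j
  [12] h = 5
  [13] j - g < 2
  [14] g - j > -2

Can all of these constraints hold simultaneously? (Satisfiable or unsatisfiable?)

Unsatisfiable

Constraint 12 fixes h = 5 and constraint 10 fixes m = 4. Constraints 2, 5, and 7 give h = n = j = m, so h = m. But 5 ≠ 4 — contradiction.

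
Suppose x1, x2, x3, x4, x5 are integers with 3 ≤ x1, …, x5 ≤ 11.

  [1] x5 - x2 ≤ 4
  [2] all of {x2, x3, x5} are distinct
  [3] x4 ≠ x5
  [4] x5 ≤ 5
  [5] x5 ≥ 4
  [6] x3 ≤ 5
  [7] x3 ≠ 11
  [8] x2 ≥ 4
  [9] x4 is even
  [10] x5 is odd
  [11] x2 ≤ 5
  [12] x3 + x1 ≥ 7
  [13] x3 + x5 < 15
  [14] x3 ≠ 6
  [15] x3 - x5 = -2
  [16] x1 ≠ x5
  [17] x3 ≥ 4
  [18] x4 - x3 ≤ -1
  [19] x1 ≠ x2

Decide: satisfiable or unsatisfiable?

Unsatisfiable

Constraints 4, 5, 6, 8, 11, and 17 confine each of x2, x3, x5 to the 2 values {4, 5}.
Constraint 2 requires all 3 of them to be distinct, but only 2 values are available — impossible by the pigeonhole principle.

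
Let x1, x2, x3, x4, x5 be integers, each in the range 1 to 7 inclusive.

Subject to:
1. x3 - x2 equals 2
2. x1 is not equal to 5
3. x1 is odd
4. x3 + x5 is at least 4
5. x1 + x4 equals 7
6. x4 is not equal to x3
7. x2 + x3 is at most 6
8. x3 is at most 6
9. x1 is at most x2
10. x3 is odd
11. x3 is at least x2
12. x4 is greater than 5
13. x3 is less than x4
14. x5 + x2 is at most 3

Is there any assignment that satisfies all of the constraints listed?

One satisfying assignment is x1 = 1, x2 = 1, x3 = 3, x4 = 6, x5 = 1.
For the less obvious constraints — constraint 1: x3 - x2 = 2; constraint 4: x3 + x5 = 4 — and the others hold by inspection.

Satisfiable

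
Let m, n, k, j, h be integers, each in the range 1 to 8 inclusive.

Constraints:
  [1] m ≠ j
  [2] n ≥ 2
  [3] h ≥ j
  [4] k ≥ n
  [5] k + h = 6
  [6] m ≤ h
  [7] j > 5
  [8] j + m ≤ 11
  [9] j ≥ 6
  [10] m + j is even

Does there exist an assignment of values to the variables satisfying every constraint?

Unsatisfiable

From constraints 2 and 4: k ≥ n ≥ 2. From constraints 3 and 9: h ≥ j ≥ 6. Hence k + h ≥ 8. But constraint 5 requires k + h = 6, and 6 < 8. Contradiction.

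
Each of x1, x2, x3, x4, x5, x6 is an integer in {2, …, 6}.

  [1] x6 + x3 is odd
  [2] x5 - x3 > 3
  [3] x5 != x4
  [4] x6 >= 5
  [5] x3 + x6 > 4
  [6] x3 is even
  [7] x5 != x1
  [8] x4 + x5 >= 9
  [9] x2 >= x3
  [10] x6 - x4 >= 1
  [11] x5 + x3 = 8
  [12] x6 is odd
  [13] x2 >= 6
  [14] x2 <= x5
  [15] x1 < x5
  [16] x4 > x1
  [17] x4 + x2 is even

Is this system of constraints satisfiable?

Satisfiable

Setting (x1, x2, x3, x4, x5, x6) = (3, 6, 2, 4, 6, 5) satisfies everything: constraint 2: x5 - x3 = 4; constraint 5: x3 + x6 = 7, and the others follow.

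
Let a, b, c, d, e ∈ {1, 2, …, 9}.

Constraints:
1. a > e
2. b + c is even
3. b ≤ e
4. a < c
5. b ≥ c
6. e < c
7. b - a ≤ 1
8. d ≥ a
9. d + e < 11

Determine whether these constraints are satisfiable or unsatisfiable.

Unsatisfiable

Constraints 1, 3, 4, and 5 give c ≤ b, b ≤ e, e < a, a < c. Chaining: c ≤ b ≤ e < a < c, which forces c < c — impossible.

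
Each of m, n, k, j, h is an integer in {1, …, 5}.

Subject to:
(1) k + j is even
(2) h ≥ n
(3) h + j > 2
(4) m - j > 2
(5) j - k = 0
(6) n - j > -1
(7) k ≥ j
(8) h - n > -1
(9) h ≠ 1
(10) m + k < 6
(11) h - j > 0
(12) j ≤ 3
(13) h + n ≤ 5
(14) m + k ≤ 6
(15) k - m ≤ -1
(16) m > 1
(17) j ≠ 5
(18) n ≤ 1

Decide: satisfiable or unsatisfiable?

Satisfiable

Try m = 4, n = 1, k = 1, j = 1, h = 2.
Check constraint 3: h + j = 3; constraint 4: m - j = 3; constraint 5: j - k = 0. The remaining constraints are straightforward to verify.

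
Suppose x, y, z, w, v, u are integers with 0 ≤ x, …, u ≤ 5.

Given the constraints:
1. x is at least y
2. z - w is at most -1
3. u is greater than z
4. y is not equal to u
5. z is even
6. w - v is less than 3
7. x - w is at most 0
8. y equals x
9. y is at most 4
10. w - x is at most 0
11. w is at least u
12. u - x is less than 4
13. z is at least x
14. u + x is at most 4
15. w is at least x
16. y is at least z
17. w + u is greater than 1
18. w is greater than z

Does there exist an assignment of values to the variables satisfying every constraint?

Unsatisfiable

Constraints 3, 10, 11, and 13 give u ≤ w, w ≤ x, x ≤ z, z < u. Chaining: u ≤ w ≤ x ≤ z < u, which forces u < u — impossible.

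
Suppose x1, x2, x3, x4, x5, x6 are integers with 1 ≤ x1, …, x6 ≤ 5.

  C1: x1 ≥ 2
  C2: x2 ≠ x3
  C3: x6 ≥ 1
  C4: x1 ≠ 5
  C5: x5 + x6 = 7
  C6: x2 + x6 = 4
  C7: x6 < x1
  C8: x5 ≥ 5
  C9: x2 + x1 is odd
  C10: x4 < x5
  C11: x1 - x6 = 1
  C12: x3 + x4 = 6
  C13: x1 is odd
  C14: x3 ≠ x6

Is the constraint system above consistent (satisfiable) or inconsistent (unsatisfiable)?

Satisfiable

The assignment x1 = 3, x2 = 2, x3 = 3, x4 = 3, x5 = 5, x6 = 2 works:
  constraint 5 holds since x5 + x6 = 7.
  constraint 6 holds since x2 + x6 = 4.
The rest check out directly.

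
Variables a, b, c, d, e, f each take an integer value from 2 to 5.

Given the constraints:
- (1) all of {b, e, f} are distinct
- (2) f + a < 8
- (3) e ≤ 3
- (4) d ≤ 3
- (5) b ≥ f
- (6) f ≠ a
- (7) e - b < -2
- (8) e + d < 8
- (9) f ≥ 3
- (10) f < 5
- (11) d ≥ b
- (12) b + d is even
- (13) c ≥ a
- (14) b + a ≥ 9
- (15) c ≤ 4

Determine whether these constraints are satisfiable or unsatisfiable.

From constraints 4 and 11: b ≤ d ≤ 3. From constraints 13 and 15: a ≤ c ≤ 4. Hence b + a ≤ 7. But constraint 14 requires b + a ≥ 9, and 9 > 7. Contradiction.

Unsatisfiable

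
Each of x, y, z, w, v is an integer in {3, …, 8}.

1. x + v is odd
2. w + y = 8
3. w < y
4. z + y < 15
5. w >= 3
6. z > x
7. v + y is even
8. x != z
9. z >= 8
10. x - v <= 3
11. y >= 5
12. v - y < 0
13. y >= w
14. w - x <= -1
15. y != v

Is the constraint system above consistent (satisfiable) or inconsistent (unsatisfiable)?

Take x = 4, y = 5, z = 8, w = 3, v = 3. Then constraint 2: w + y = 8; constraint 4: z + y = 13; constraint 10: x - v = 1, and every other listed constraint is also met.

Satisfiable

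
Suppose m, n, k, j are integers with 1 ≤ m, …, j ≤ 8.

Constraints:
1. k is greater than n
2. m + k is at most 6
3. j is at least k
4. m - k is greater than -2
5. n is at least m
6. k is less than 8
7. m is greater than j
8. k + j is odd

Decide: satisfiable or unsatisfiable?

Unsatisfiable

Constraints 1, 3, 5, and 7 give n < k, k ≤ j, j < m, m ≤ n. Chaining: n < k ≤ j < m ≤ n, which forces n < n — impossible.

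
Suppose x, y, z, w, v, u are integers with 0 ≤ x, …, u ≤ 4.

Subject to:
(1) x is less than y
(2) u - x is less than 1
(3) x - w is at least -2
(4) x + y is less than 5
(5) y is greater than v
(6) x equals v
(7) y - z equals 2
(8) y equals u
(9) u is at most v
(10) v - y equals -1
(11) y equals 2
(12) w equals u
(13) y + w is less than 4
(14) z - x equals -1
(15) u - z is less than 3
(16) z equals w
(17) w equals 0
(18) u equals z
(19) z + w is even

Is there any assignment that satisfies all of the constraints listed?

Unsatisfiable

Constraint 11 fixes y = 2 and constraint 17 fixes w = 0. Constraints 8, 16, and 18 give y = u = z = w, so y = w. But 2 ≠ 0 — contradiction.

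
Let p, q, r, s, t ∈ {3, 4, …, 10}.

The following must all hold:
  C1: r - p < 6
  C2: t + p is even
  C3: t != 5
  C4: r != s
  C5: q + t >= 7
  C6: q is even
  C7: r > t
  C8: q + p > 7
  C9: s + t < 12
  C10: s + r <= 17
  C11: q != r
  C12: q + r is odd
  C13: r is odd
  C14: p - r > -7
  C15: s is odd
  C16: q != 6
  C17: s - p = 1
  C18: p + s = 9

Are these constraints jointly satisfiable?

Satisfiable

Setting (p, q, r, s, t) = (4, 4, 9, 5, 4) satisfies everything: constraint 1: r - p = 5; constraint 5: q + t = 8, and the others follow.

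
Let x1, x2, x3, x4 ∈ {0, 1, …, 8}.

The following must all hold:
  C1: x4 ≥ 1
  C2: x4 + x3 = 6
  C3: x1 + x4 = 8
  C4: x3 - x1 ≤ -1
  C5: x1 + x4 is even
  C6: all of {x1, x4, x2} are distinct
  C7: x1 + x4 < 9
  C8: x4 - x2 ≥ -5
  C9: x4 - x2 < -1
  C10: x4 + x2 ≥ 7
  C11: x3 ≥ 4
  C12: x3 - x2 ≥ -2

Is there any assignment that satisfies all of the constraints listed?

Satisfiable

Try x1 = 6, x2 = 5, x3 = 4, x4 = 2.
Check constraint 2: x4 + x3 = 6; constraint 3: x1 + x4 = 8. The remaining constraints are straightforward to verify.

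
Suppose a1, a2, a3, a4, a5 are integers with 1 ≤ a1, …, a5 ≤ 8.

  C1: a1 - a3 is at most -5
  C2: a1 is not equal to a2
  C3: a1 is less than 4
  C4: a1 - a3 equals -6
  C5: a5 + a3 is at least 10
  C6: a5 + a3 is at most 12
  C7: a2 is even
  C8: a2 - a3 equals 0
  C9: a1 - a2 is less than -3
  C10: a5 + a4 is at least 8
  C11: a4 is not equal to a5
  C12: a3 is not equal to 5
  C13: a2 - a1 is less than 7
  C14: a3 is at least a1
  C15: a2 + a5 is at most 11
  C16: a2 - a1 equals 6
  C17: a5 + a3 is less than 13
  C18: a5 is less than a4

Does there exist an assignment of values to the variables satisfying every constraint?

Setting (a1, a2, a3, a4, a5) = (2, 8, 8, 8, 2) satisfies everything: constraint 1: a1 - a3 = -6; constraint 4: a1 - a3 = -6, and the others follow.

Satisfiable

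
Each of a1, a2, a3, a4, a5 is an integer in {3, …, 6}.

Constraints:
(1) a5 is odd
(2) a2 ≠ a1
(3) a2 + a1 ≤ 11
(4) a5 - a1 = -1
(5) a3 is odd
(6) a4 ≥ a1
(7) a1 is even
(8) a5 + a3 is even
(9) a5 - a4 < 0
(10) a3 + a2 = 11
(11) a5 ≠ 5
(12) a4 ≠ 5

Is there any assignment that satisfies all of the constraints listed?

Satisfiable

Take a1 = 4, a2 = 6, a3 = 5, a4 = 4, a5 = 3. Then constraint 3: a2 + a1 = 10; constraint 4: a5 - a1 = -1, and every other listed constraint is also met.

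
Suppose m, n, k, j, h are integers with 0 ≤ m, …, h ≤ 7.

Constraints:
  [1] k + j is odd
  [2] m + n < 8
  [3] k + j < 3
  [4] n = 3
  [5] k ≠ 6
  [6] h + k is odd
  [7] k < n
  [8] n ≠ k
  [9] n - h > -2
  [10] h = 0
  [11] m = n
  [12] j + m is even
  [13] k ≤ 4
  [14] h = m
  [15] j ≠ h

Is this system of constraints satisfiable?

Constraint 10 fixes h = 0 and constraint 4 fixes n = 3. Constraints 11 and 14 give h = m = n, so h = n. But 0 ≠ 3 — contradiction.

Unsatisfiable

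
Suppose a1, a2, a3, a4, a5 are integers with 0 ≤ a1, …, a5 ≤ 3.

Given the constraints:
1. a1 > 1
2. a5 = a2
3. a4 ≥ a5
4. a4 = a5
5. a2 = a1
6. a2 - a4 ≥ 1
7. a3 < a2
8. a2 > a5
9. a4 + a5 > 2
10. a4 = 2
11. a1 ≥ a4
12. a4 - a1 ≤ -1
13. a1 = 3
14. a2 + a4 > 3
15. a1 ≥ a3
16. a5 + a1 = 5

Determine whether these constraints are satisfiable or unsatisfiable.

Constraint 10 fixes a4 = 2 and constraint 13 fixes a1 = 3. Constraints 2, 4, and 5 give a4 = a5 = a2 = a1, so a4 = a1. But 2 ≠ 3 — contradiction.

Unsatisfiable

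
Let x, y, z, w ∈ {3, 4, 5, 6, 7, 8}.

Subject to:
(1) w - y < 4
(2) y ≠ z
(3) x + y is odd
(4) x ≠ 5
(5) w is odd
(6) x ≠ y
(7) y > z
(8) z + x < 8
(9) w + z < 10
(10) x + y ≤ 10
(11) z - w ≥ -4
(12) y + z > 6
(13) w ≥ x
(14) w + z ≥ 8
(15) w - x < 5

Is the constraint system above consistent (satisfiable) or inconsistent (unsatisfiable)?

Satisfiable

The assignment x = 3, y = 4, z = 3, w = 5 works:
  constraint 1 holds since w - y = 1.
  constraint 8 holds since z + x = 6.
  constraint 9 holds since w + z = 8.
The rest check out directly.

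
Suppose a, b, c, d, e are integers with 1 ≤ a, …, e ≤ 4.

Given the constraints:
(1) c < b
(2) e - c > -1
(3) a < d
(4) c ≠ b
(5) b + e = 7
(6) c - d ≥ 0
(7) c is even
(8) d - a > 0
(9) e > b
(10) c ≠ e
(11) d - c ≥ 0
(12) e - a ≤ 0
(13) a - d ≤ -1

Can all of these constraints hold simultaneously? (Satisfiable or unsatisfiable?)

Unsatisfiable

Constraints 1, 6, 9, 12, and 13 give b < e, e ≤ a, a < d, d ≤ c, c < b. Chaining: b < e ≤ a < d ≤ c < b, which forces b < b — impossible.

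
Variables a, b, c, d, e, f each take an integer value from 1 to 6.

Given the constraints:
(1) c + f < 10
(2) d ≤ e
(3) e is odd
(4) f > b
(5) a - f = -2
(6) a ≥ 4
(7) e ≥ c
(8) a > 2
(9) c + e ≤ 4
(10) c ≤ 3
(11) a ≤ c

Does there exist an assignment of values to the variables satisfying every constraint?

From constraints 6 and 11: c ≥ a and a ≥ 4, so c ≥ 4. From constraint 10: c ≤ 3. But 3 < 4, so no value of c works.

Unsatisfiable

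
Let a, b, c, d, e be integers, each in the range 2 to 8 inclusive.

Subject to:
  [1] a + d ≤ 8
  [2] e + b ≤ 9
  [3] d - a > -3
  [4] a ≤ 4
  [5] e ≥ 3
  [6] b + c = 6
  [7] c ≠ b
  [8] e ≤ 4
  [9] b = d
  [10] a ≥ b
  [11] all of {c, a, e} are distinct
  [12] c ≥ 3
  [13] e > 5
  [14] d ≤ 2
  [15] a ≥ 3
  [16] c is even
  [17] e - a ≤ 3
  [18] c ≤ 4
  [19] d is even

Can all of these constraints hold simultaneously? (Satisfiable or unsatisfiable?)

Constraints 4, 5, 8, 12, 15, and 18 confine each of c, a, e to the 2 values {3, 4}.
Constraint 11 requires all 3 of them to be distinct, but only 2 values are available — impossible by the pigeonhole principle.

Unsatisfiable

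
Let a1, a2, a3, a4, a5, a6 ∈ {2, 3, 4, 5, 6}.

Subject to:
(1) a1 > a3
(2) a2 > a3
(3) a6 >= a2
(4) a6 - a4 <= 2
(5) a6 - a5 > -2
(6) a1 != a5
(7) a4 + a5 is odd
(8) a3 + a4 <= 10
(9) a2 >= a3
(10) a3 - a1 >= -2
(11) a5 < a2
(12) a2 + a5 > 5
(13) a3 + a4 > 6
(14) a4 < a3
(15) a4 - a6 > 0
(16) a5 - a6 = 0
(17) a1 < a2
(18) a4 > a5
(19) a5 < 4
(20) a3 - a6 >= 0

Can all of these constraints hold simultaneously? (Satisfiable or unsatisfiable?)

Constraints 1, 3, 14, 15, and 17 give a2 ≤ a6, a6 < a4, a4 < a3, a3 < a1, a1 < a2. Chaining: a2 ≤ a6 < a4 < a3 < a1 < a2, which forces a2 < a2 — impossible.

Unsatisfiable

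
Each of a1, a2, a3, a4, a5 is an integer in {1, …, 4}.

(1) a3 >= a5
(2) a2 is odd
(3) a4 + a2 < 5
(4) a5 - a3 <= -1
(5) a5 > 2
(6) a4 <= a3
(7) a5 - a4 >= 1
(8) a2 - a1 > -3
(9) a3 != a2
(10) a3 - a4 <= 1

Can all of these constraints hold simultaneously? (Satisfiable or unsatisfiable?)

Constraints 4, 7, and 10 give a5 − a4 ≥ 1, a4 − a3 ≥ -1, a3 − a5 ≥ 1.
Adding all 3 inequalities: the left sides telescope to 0, and the right sides sum to 1 + (-1) + 1 = 1. So 0 ≥ 1, which is false.

Unsatisfiable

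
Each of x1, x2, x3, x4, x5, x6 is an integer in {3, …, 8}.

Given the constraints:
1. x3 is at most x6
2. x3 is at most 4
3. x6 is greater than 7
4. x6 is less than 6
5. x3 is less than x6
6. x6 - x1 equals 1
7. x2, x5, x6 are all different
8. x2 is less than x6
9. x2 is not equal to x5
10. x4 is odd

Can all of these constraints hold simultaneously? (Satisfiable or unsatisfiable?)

Unsatisfiable

From constraint 3: x6 ≥ 8. From constraint 4: x6 ≤ 5. But 5 < 8, so no value of x6 works.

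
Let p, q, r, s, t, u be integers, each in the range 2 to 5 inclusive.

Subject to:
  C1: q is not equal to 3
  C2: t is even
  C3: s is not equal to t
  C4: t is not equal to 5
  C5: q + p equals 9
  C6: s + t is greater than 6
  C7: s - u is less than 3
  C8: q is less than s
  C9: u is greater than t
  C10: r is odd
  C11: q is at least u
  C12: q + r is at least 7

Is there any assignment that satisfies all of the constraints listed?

One satisfying assignment is p = 5, q = 4, r = 5, s = 5, t = 2, u = 4.
For the less obvious constraints — constraint 5: q + p = 9; constraint 6: s + t = 7 — and the others hold by inspection.

Satisfiable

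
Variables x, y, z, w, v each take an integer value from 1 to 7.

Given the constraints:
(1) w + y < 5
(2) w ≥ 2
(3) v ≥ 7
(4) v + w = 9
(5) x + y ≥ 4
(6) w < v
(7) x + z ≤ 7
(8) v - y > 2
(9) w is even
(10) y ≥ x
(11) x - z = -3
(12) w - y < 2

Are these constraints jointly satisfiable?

Satisfiable

The assignment x = 2, y = 2, z = 5, w = 2, v = 7 works:
  constraint 1 holds since w + y = 4.
  constraint 4 holds since v + w = 9.
The rest check out directly.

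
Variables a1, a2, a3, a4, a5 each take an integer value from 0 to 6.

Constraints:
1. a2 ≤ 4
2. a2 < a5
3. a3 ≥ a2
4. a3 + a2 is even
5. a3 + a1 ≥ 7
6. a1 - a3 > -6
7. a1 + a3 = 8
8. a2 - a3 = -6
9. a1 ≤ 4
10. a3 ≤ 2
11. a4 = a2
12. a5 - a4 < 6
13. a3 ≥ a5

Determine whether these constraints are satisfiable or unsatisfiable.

From constraint 9: a1 ≤ 4. From constraint 10: a3 ≤ 2. Hence a1 + a3 ≤ 6. But constraint 7 requires a1 + a3 = 8, and 8 > 6. Contradiction.

Unsatisfiable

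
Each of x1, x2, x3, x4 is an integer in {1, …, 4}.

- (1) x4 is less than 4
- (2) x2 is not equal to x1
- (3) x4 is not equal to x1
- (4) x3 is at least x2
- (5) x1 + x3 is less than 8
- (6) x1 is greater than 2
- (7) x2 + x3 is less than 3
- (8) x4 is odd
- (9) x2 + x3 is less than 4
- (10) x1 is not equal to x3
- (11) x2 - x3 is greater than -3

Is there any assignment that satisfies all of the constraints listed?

Satisfiable

The assignment x1 = 4, x2 = 1, x3 = 1, x4 = 3 works:
  constraint 5 holds since x1 + x3 = 5.
  constraint 7 holds since x2 + x3 = 2.
  constraint 9 holds since x2 + x3 = 2.
The rest check out directly.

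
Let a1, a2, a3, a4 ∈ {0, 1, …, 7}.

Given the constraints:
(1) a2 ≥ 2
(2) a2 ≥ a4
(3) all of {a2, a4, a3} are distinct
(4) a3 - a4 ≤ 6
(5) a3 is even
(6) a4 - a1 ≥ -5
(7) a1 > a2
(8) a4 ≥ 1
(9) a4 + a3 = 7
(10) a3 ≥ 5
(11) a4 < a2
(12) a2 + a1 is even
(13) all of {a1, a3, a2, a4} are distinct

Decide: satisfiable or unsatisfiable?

Satisfiable

Setting (a1, a2, a3, a4) = (4, 2, 6, 1) satisfies everything: constraint 4: a3 - a4 = 5; constraint 6: a4 - a1 = -3; constraint 9: a4 + a3 = 7, and the others follow.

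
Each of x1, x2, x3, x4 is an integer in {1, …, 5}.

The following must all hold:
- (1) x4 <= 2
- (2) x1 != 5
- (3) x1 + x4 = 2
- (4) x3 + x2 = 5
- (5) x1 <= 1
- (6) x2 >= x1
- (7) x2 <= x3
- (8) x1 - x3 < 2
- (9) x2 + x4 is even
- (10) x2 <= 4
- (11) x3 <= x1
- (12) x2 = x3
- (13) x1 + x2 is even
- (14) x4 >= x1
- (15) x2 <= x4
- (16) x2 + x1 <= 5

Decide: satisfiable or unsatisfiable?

Unsatisfiable

From constraints 5 and 11: x3 ≤ x1 ≤ 1. From constraints 1 and 15: x2 ≤ x4 ≤ 2. Hence x3 + x2 ≤ 3. But constraint 4 requires x3 + x2 = 5, and 5 > 3. Contradiction.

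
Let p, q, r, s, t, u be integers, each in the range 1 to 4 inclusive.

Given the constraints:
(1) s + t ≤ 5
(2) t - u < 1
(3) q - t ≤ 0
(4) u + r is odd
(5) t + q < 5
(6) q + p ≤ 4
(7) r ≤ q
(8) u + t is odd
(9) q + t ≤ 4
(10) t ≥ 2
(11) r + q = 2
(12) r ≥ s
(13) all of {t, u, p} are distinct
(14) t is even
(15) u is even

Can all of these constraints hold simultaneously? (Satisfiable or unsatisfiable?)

Unsatisfiable

Constraint 15 makes u even and constraint 14 makes t even, so u + t must be even. Constraint 8 says u + t is odd — contradiction.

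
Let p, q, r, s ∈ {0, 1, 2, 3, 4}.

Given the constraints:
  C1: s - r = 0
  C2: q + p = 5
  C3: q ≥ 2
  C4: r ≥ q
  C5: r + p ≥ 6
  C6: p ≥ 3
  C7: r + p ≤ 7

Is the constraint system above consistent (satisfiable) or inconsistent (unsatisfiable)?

Satisfiable

Try p = 3, q = 2, r = 3, s = 3.
Check constraint 1: s - r = 0; constraint 2: q + p = 5; constraint 5: r + p = 6. The remaining constraints are straightforward to verify.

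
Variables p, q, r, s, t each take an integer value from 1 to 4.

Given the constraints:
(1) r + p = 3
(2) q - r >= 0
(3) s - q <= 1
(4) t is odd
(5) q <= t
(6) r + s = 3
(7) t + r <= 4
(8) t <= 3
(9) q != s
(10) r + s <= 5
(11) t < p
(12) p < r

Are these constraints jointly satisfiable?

Unsatisfiable

Constraints 2, 5, 11, and 12 give r ≤ q, q ≤ t, t < p, p < r. Chaining: r ≤ q ≤ t < p < r, which forces r < r — impossible.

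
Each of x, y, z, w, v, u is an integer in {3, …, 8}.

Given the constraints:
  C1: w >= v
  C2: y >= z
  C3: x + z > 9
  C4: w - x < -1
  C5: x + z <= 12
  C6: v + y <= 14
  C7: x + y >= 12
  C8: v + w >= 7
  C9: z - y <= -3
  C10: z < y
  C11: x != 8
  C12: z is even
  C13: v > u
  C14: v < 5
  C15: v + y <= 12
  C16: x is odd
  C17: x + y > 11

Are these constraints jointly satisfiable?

Try x = 7, y = 7, z = 4, w = 4, v = 4, u = 3.
Check constraint 3: x + z = 11; constraint 4: w - x = -3; constraint 5: x + z = 11. The remaining constraints are straightforward to verify.

Satisfiable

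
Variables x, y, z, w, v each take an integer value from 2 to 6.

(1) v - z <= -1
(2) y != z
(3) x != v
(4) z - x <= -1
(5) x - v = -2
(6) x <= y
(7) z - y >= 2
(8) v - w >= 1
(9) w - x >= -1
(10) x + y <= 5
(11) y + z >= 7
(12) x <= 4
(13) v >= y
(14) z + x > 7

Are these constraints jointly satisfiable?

Constraints 1, 4, 8, and 9 give z − v ≥ 1, v − w ≥ 1, w − x ≥ -1, x − z ≥ 1.
Adding all 4 inequalities: the left sides telescope to 0, and the right sides sum to 1 + 1 + (-1) + 1 = 2. So 0 ≥ 2, which is false.

Unsatisfiable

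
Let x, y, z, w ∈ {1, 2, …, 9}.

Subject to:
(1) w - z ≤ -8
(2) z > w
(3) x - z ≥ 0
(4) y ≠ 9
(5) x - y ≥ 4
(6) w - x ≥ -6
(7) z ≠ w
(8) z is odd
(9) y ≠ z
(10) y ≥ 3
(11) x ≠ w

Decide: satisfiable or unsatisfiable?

Constraints 1, 3, and 6 give w − x ≥ -6, x − z ≥ 0, z − w ≥ 8.
Adding all 3 inequalities: the left sides telescope to 0, and the right sides sum to (-6) + 0 + 8 = 2. So 0 ≥ 2, which is false.

Unsatisfiable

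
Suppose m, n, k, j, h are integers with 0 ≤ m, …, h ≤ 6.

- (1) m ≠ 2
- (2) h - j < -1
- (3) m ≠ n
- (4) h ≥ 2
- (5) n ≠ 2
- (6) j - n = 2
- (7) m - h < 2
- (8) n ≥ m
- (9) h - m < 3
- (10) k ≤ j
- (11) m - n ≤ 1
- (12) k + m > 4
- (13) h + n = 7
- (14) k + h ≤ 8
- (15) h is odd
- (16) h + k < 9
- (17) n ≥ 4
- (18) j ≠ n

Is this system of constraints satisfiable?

Satisfiable

Take m = 3, n = 4, k = 4, j = 6, h = 3. Then constraint 2: h - j = -3; constraint 6: j - n = 2, and every other listed constraint is also met.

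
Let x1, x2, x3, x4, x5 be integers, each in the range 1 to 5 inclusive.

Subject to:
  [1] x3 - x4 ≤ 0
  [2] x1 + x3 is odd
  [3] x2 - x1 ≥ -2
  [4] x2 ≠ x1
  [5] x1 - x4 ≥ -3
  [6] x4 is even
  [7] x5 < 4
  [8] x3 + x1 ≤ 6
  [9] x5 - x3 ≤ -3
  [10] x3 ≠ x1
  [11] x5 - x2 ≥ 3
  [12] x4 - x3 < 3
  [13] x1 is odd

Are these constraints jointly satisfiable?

Unsatisfiable

Constraints 1, 3, 5, 9, and 11 give x1 − x4 ≥ -3, x4 − x3 ≥ 0, x3 − x5 ≥ 3, x5 − x2 ≥ 3, x2 − x1 ≥ -2.
Adding all 5 inequalities: the left sides telescope to 0, and the right sides sum to (-3) + 0 + 3 + 3 + (-2) = 1. So 0 ≥ 1, which is false.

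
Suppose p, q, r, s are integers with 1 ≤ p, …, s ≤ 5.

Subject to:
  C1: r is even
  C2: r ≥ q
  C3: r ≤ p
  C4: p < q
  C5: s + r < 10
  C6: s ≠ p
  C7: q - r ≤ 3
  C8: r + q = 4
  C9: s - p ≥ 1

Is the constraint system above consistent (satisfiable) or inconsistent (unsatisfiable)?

Constraints 2, 3, and 4 give p < q, q ≤ r, r ≤ p. Chaining: p < q ≤ r ≤ p, which forces p < p — impossible.

Unsatisfiable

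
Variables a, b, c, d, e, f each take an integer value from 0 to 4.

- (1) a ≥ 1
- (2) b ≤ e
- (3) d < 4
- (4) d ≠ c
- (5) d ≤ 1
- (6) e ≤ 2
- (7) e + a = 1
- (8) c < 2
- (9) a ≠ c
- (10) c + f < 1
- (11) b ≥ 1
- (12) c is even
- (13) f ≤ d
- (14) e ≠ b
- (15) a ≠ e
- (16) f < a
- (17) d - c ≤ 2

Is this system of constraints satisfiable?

Unsatisfiable

From constraints 2 and 11: e ≥ b ≥ 1. From constraint 1: a ≥ 1. Hence e + a ≥ 2. But constraint 7 requires e + a = 1, and 1 < 2. Contradiction.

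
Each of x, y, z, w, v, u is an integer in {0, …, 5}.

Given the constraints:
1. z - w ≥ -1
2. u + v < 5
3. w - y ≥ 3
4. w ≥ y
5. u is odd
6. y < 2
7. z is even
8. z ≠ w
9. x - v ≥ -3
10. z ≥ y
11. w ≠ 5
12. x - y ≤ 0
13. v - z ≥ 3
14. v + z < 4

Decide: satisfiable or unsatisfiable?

Constraints 1, 3, 9, 12, and 13 give v − z ≥ 3, z − w ≥ -1, w − y ≥ 3, y − x ≥ 0, x − v ≥ -3.
Adding all 5 inequalities: the left sides telescope to 0, and the right sides sum to 3 + (-1) + 3 + 0 + (-3) = 2. So 0 ≥ 2, which is false.

Unsatisfiable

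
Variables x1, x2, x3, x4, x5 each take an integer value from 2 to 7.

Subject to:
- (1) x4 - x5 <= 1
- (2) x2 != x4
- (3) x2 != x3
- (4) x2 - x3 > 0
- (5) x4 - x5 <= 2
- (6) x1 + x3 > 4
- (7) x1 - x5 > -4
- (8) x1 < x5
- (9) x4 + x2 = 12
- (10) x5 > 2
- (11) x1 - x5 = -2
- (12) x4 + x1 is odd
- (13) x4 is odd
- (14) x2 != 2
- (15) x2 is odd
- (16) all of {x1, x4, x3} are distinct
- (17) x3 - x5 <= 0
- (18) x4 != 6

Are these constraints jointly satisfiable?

Satisfiable

The assignment x1 = 4, x2 = 5, x3 = 3, x4 = 7, x5 = 6 works:
  constraint 1 holds since x4 - x5 = 1.
  constraint 4 holds since x2 - x3 = 2.
The rest check out directly.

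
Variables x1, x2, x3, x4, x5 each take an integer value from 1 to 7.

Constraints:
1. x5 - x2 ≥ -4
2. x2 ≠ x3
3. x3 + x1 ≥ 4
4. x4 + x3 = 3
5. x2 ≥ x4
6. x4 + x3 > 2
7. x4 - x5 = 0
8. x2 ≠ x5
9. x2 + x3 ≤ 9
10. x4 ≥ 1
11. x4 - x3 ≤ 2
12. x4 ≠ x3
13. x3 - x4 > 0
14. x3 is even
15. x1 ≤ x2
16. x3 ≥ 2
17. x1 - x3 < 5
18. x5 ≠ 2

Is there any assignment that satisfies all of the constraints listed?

Satisfiable

One satisfying assignment is x1 = 5, x2 = 5, x3 = 2, x4 = 1, x5 = 1.
For the less obvious constraints — constraint 1: x5 - x2 = -4; constraint 3: x3 + x1 = 7; constraint 4: x4 + x3 = 3 — and the others hold by inspection.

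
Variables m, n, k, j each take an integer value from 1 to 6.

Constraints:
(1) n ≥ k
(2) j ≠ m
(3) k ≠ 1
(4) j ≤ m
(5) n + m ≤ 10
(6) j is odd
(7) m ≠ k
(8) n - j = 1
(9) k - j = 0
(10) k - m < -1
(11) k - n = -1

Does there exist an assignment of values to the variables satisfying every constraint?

Try m = 6, n = 4, k = 3, j = 3.
Check constraint 5: n + m = 10; constraint 8: n - j = 1. The remaining constraints are straightforward to verify.

Satisfiable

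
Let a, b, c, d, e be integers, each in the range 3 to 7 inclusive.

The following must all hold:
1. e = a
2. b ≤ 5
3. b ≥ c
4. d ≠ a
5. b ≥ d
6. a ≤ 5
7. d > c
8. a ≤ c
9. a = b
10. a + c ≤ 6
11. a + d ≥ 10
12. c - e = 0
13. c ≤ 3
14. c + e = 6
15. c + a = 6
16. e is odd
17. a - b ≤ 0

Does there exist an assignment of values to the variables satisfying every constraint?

From constraints 8 and 13: a ≤ c ≤ 3. From constraints 2 and 5: d ≤ b ≤ 5. Hence a + d ≤ 8. But constraint 11 requires a + d ≥ 10, and 10 > 8. Contradiction.

Unsatisfiable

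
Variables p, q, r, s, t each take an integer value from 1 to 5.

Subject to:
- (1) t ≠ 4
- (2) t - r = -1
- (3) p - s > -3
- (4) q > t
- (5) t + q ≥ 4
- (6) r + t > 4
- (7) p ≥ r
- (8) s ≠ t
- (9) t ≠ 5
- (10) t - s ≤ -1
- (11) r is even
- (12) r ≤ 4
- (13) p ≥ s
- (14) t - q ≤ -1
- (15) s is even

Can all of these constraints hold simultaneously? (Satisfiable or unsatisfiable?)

Setting (p, q, r, s, t) = (4, 4, 4, 4, 3) satisfies everything: constraint 2: t - r = -1; constraint 3: p - s = 0; constraint 5: t + q = 7, and the others follow.

Satisfiable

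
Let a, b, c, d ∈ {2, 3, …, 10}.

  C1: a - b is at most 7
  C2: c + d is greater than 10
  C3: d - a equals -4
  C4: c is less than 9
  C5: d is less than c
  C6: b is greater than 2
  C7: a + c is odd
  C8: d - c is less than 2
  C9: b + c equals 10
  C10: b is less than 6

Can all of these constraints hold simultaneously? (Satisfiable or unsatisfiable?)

The assignment a = 10, b = 3, c = 7, d = 6 works:
  constraint 1 holds since a - b = 7.
  constraint 2 holds since c + d = 13.
The rest check out directly.

Satisfiable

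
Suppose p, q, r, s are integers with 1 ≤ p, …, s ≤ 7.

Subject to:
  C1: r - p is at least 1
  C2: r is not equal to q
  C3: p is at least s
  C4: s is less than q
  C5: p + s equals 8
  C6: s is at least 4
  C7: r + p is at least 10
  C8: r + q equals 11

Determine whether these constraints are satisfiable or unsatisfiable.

Satisfiable

Setting (p, q, r, s) = (4, 5, 6, 4) satisfies everything: constraint 1: r - p = 2; constraint 5: p + s = 8, and the others follow.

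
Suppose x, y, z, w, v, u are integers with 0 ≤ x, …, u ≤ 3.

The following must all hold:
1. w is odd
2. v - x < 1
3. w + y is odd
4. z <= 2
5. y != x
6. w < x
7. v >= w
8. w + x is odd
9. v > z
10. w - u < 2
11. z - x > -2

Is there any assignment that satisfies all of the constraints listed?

Satisfiable

Setting (x, y, z, w, v, u) = (2, 0, 1, 1, 2, 2) satisfies everything: constraint 2: v - x = 0; constraint 10: w - u = -1, and the others follow.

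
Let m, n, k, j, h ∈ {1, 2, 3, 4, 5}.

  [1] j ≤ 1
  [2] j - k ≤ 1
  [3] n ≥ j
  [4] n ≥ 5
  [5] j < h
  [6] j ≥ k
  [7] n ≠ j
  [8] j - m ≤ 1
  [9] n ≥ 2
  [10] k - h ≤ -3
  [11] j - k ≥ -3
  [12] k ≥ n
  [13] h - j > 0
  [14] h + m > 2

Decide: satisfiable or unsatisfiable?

Unsatisfiable

From constraints 4 and 12: k ≥ n and n ≥ 5, so k ≥ 5. From constraints 1 and 6: k ≤ j and j ≤ 1, so k ≤ 1. But 1 < 5, so no value of k works.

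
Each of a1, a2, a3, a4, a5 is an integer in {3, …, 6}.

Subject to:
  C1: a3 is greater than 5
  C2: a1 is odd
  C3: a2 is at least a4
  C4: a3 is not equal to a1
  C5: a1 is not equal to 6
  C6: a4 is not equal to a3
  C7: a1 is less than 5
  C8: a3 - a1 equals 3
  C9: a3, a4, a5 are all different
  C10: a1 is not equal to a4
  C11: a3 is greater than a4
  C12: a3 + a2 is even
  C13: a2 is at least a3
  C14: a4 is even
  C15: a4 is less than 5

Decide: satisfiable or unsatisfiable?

One satisfying assignment is a1 = 3, a2 = 6, a3 = 6, a4 = 4, a5 = 5.
For the less obvious constraints — constraint 2: a1 = 3 is odd; constraint 8: a3 - a1 = 3; constraint 9: values 6, 4, 5 are distinct — and the others hold by inspection.

Satisfiable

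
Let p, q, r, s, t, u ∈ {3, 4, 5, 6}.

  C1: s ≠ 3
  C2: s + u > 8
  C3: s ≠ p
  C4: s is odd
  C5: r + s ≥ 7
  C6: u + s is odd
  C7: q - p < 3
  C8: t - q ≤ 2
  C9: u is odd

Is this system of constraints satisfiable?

Constraint 9 makes u odd and constraint 4 makes s odd, so u + s must be even. Constraint 6 says u + s is odd — contradiction.

Unsatisfiable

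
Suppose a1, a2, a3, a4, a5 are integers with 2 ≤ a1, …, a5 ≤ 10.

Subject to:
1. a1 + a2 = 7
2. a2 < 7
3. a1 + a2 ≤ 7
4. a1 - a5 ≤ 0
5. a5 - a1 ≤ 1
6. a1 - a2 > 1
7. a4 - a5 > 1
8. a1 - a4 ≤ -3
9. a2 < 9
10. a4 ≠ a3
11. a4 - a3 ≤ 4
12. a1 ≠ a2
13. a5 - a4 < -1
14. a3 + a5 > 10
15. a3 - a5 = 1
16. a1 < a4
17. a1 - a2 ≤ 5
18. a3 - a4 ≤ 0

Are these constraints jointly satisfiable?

Try a1 = 5, a2 = 2, a3 = 6, a4 = 8, a5 = 5.
Check constraint 1: a1 + a2 = 7; constraint 3: a1 + a2 = 7. The remaining constraints are straightforward to verify.

Satisfiable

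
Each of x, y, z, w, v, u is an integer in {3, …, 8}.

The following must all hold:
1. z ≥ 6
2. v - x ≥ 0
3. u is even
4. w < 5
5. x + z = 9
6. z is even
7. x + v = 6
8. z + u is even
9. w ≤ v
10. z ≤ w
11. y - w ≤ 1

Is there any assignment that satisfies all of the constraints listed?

Unsatisfiable

From constraints 1 and 10: w ≥ z and z ≥ 6, so w ≥ 6. From constraint 4: w ≤ 4. But 4 < 6, so no value of w works.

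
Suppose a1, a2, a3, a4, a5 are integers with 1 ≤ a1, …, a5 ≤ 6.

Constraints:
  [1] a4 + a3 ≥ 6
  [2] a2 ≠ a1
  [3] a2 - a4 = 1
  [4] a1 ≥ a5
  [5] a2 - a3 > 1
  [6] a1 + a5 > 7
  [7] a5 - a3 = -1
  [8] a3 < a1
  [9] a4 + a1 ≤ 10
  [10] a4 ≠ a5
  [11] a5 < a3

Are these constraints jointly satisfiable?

Satisfiable

Try a1 = 5, a2 = 6, a3 = 4, a4 = 5, a5 = 3.
Check constraint 1: a4 + a3 = 9; constraint 3: a2 - a4 = 1. The remaining constraints are straightforward to verify.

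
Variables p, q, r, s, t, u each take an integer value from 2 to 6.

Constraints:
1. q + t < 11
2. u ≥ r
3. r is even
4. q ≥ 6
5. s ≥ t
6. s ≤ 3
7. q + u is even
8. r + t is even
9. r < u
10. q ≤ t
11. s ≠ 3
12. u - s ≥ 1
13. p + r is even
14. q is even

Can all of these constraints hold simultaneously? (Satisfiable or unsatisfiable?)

Unsatisfiable

From constraints 4 and 10: t ≥ q and q ≥ 6, so t ≥ 6. From constraints 5 and 6: t ≤ s and s ≤ 3, so t ≤ 3. But 3 < 6, so no value of t works.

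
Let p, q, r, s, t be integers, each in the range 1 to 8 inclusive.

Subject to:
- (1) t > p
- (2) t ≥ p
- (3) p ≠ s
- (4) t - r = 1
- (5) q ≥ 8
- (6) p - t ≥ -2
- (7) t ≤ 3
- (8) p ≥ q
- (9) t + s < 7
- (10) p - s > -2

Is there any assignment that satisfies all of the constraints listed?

From constraints 5 and 8: p ≥ q and q ≥ 8, so p ≥ 8. From constraints 2 and 7: p ≤ t and t ≤ 3, so p ≤ 3. But 3 < 8, so no value of p works.

Unsatisfiable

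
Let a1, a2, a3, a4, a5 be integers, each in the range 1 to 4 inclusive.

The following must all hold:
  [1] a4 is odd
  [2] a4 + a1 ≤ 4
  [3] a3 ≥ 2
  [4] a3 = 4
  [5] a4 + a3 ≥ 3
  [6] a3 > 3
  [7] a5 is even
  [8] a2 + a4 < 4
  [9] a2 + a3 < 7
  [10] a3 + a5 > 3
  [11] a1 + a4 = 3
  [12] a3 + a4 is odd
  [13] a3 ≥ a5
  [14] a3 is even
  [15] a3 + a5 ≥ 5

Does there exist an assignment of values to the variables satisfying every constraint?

The assignment a1 = 2, a2 = 1, a3 = 4, a4 = 1, a5 = 2 works:
  constraint 2 holds since a4 + a1 = 3.
  constraint 5 holds since a4 + a3 = 5.
  constraint 8 holds since a2 + a4 = 2.
The rest check out directly.

Satisfiable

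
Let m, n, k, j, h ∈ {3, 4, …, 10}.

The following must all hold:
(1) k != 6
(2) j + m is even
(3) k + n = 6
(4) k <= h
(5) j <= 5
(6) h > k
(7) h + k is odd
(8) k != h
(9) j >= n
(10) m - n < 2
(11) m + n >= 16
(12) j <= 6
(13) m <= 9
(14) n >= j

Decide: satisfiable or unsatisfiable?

From constraint 13: m ≤ 9. From constraints 9 and 12: n ≤ j ≤ 6. Hence m + n ≤ 15. But constraint 11 requires m + n ≥ 16, and 16 > 15. Contradiction.

Unsatisfiable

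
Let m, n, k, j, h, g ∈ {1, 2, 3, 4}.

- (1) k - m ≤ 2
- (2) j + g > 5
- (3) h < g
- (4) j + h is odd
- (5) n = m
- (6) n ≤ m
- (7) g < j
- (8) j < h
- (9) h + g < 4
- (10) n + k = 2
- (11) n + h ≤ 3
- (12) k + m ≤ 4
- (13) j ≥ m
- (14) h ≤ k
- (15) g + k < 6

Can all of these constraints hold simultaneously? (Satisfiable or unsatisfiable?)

Unsatisfiable

Constraints 3, 7, and 8 give g < j, j < h, h < g. Chaining: g < j < h < g, which forces g < g — impossible.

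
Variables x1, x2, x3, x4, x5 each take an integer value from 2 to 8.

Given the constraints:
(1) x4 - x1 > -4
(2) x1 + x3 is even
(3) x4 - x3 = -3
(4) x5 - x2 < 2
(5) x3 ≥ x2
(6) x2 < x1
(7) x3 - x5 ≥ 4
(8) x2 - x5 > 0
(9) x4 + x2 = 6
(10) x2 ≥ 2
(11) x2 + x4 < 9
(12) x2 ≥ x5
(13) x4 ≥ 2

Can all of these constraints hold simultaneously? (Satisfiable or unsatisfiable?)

Take x1 = 4, x2 = 3, x3 = 6, x4 = 3, x5 = 2. Then constraint 1: x4 - x1 = -1; constraint 3: x4 - x3 = -3; constraint 4: x5 - x2 = -1, and every other listed constraint is also met.

Satisfiable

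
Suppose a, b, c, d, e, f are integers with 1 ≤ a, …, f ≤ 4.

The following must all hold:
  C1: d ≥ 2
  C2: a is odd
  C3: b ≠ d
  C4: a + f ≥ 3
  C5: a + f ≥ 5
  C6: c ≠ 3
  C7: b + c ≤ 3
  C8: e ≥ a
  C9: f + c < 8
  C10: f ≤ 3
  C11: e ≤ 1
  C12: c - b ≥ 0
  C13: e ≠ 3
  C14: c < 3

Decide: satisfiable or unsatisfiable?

From constraints 8 and 11: a ≤ e ≤ 1. From constraint 10: f ≤ 3. Hence a + f ≤ 4. But constraint 5 requires a + f ≥ 5, and 5 > 4. Contradiction.

Unsatisfiable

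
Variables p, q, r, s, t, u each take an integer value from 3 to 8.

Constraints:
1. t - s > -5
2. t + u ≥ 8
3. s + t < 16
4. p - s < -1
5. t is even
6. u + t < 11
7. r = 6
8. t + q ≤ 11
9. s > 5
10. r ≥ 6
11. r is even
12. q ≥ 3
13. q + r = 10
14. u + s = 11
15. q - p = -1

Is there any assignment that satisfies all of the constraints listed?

Satisfiable

The assignment p = 5, q = 4, r = 6, s = 8, t = 6, u = 3 works:
  constraint 1 holds since t - s = -2.
  constraint 2 holds since t + u = 9.
The rest check out directly.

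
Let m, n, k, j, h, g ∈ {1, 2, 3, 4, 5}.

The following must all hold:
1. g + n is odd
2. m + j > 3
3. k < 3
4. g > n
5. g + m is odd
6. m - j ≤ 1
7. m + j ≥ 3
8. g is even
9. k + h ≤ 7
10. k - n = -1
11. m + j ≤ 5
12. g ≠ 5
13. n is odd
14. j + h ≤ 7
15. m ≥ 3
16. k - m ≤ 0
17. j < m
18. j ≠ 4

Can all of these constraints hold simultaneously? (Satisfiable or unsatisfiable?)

Satisfiable

Setting (m, n, k, j, h, g) = (3, 3, 2, 2, 2, 4) satisfies everything: constraint 2: m + j = 5; constraint 6: m - j = 1; constraint 7: m + j = 5, and the others follow.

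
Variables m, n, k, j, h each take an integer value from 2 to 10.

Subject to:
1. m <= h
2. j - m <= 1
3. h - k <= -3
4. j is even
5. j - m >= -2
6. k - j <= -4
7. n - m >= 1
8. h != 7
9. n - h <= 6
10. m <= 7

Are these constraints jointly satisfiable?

Unsatisfiable

Constraints 2, 3, 6, 7, and 9 give m − j ≥ -1, j − k ≥ 4, k − h ≥ 3, h − n ≥ -6, n − m ≥ 1.
Adding all 5 inequalities: the left sides telescope to 0, and the right sides sum to (-1) + 4 + 3 + (-6) + 1 = 1. So 0 ≥ 1, which is false.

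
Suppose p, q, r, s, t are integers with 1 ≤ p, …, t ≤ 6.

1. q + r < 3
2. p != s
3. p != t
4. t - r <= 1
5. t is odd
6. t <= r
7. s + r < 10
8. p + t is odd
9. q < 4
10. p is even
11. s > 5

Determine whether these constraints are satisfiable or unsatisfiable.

Satisfiable

One satisfying assignment is p = 4, q = 1, r = 1, s = 6, t = 1.
For the less obvious constraints — constraint 1: q + r = 2; constraint 4: t - r = 0; constraint 7: s + r = 7 — and the others hold by inspection.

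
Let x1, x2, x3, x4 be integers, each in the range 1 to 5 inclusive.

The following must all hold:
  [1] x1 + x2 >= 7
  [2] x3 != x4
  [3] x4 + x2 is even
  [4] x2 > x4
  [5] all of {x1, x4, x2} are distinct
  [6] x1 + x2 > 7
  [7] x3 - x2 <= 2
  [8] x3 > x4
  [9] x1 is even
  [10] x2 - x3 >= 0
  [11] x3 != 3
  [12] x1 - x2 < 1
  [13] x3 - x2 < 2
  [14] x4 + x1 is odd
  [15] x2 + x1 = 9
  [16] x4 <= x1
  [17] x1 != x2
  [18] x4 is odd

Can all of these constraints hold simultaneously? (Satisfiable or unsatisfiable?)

Satisfiable

The assignment x1 = 4, x2 = 5, x3 = 5, x4 = 1 works:
  constraint 1 holds since x1 + x2 = 9.
  constraint 6 holds since x1 + x2 = 9.
  constraint 7 holds since x3 - x2 = 0.
The rest check out directly.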